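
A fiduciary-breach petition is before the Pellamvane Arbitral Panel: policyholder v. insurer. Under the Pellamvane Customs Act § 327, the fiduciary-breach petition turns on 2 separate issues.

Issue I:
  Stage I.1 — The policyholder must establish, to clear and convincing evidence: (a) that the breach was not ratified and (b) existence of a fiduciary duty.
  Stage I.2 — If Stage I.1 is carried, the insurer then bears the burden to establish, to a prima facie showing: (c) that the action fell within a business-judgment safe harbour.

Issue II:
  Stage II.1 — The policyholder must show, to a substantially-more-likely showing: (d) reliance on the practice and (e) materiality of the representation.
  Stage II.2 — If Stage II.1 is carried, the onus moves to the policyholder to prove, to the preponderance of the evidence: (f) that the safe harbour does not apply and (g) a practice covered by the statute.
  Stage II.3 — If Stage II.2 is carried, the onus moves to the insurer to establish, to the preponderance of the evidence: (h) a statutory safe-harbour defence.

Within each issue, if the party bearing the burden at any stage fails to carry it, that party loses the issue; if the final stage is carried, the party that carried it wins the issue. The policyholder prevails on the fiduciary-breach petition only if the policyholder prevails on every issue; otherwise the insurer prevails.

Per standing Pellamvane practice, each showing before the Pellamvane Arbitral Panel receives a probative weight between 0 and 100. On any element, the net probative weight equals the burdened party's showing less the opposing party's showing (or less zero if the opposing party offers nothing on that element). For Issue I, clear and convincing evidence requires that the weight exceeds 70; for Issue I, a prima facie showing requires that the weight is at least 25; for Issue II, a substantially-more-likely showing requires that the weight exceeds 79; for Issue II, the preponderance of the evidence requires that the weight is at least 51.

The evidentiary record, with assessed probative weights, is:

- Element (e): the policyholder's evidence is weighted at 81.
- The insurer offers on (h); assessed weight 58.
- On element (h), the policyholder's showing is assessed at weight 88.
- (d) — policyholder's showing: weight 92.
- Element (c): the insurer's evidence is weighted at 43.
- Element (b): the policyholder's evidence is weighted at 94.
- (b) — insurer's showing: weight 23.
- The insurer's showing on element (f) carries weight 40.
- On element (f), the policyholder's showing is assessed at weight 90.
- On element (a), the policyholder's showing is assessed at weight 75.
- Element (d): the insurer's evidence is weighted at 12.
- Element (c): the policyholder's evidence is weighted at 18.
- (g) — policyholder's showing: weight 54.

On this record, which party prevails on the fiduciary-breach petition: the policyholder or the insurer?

insurer

— Issue I —
Stage I.1 (policyholder, clear and convincing evidence, weight exceeds 70): (a) 75 > 70 — meets; (b) net 94−23=71 > 70 — meets.
  The policyholder carries Stage I.1; the insurer now bears the burden.
Stage I.2 (insurer, a prima facie showing, weight is at least 25): (c) net 43−18=25 ≥ 25 — meets.
  The insurer carries the last stage.
With every stage satisfied, the insurer prevails on this issue.
— Issue II —
Stage II.1 — burden on policyholder; standard: a substantially-more-likely showing (weight exceeds 79).
    (d): 92 − 12 = 80 > 79 [met]
    (e): 81 > 79 [met]
  Stage II.1 is satisfied; the policyholder continues to bear the burden.
Stage II.2 — burden on policyholder; standard: the preponderance of the evidence (weight is at least 51).
    (f): 90 − 40 = 50 < 51 [not met]
    (g): 54 ≥ 51 [met]
  Stage II.2 not carried; the policyholder fails its burden.
So the insurer prevails on this issue.
Per-issue: Issue I → insurer; Issue II → insurer. The policyholder must prevail on every issue; overall, the insurer prevails.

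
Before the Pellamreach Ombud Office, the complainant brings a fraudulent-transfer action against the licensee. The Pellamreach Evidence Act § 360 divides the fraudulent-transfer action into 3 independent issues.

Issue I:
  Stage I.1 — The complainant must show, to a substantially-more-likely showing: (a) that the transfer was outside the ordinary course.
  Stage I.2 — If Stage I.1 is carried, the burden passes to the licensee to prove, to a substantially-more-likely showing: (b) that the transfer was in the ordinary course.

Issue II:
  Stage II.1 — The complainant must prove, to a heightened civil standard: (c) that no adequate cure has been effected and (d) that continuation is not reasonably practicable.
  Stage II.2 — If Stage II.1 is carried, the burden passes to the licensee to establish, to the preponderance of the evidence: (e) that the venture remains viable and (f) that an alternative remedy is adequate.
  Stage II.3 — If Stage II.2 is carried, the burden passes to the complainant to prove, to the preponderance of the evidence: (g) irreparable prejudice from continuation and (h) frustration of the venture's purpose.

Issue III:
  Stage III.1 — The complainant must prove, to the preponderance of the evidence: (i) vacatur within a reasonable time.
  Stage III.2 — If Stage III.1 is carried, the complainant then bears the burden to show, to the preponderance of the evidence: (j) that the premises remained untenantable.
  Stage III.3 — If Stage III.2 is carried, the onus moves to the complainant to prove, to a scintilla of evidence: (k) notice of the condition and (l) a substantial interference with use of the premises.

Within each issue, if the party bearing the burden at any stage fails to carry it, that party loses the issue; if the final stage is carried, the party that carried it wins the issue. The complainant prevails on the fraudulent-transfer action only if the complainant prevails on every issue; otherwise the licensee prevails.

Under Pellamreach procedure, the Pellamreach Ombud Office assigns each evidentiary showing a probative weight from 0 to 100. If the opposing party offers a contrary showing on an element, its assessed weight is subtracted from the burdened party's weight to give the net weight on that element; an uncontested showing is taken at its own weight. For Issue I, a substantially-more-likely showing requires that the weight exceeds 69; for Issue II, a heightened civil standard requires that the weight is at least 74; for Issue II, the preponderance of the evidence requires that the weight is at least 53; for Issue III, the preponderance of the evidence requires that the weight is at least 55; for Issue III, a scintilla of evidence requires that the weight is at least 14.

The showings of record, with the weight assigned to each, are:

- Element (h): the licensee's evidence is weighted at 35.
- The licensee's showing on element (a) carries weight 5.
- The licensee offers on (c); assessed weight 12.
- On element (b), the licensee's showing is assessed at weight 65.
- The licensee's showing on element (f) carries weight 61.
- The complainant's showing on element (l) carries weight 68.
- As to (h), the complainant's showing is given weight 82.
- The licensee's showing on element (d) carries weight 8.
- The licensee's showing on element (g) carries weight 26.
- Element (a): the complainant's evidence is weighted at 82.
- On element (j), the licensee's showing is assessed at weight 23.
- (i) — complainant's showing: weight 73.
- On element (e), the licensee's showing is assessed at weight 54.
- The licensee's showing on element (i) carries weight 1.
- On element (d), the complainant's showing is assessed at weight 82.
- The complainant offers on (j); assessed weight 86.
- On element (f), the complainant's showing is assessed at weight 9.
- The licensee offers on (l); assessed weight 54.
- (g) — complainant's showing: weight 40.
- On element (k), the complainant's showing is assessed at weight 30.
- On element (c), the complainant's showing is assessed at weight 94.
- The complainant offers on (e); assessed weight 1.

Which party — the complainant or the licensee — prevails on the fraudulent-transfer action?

complainant

— Issue I —
Stage I.1 (complainant, a substantially-more-likely showing, weight exceeds 69): (a) net 82−5=77 > 69 — meets.
  All elements met. The burden passes to the licensee.
Stage I.2 (licensee, a substantially-more-likely showing, weight exceeds 69): (b) 65 ≤ 69 — fails.
  Not every element is met, so the licensee fails to carry Stage I.2.
The complainant prevails on this issue.
— Issue II —
At Stage II.1 the complainant must meet a heightened civil standard (weight is at least 74): on (c) the weight is 94 less the opposing 12 gives net 82, which does reach 74, so (c) meets the standard; on (d) the weight is 82 less the opposing 8 gives net 74, ≥ 74, so (d) meets the standard.
  Stage II.1 is satisfied; the onus moves to the licensee.
At Stage II.2 the licensee must meet the preponderance of the evidence (weight is at least 53): on (e) the weight is 54 less the opposing 1 gives net 53, which does reach 53, so (e) meets the standard; on (f) the weight is 61 less the opposing 9 gives net 52, which does not reach 53, so (f) does not meet the standard.
  Not every element is met, so the licensee fails to carry Stage II.2.
So the complainant prevails on this issue.
— Issue III —
Stage III.1 (complainant, the preponderance of the evidence, weight is at least 55): (i) net 73−1=72 ≥ 55 — meets.
  All elements met. The complainant retains the burden for Stage III.2.
Stage III.2 (complainant, the preponderance of the evidence, weight is at least 55): (j) net 86−23=63 ≥ 55 — meets.
  All elements met. The complainant retains the burden for Stage III.3.
Stage III.3 (complainant, a scintilla of evidence, weight is at least 14): (k) 30 ≥ 14 — meets; (l) net 68−54=14 ≥ 14 — meets.
  All elements met at the final stage.
Every stage carried; the complainant prevails on this issue.
Per-issue: Issue I → complainant; Issue II → complainant; Issue III → complainant. The complainant must prevail on every issue; overall, the complainant prevails.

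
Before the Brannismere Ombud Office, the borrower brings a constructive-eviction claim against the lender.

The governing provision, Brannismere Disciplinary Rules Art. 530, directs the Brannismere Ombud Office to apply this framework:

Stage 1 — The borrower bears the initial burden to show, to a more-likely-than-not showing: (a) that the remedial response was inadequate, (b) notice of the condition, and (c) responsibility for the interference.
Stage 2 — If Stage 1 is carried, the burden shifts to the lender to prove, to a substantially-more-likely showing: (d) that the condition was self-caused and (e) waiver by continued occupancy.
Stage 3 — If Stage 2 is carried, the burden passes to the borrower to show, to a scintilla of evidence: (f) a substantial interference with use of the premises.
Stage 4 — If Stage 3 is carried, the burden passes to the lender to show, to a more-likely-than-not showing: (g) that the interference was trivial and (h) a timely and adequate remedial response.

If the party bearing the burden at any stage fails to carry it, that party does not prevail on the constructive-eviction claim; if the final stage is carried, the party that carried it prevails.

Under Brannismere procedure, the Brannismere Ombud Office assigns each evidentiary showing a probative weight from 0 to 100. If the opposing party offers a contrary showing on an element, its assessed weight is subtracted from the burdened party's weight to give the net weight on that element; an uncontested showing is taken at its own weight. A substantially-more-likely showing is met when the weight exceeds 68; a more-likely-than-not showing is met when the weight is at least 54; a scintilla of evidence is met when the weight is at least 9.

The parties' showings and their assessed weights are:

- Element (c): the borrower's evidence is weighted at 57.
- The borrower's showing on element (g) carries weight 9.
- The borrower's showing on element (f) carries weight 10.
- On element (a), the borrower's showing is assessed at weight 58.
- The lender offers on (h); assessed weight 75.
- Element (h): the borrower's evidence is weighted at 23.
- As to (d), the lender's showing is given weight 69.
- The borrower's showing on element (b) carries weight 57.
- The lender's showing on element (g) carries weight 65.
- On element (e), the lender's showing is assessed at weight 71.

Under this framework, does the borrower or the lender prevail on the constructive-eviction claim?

At Stage 1 the borrower must meet a more-likely-than-not showing (weight is at least 54): on (a) the weight is 58, ≥ 54, so (a) meets the standard; on (b) the weight is 57, ≥ 54, so (b) meets the standard; on (c) the weight is 57, which does reach 54, so (c) meets the standard.
  The borrower carries Stage 1; the lender now bears the burden.
At Stage 2 the lender must meet a substantially-more-likely showing (weight exceeds 68): on (d) the weight is 69, which does exceed 68, so (d) meets the standard; on (e) the weight is 71, which does exceed 68, so (e) meets the standard.
  Stage 2 is satisfied; the onus moves to the borrower.
At Stage 3 the borrower must meet a scintilla of evidence (weight is at least 9): on (f) the weight is 10, which does reach 9, so (f) meets the standard.
  Stage 3 is satisfied; the onus moves to the lender.
At Stage 4 the lender must meet a more-likely-than-not showing (weight is at least 54): on (g) the weight is 65 less the opposing 9 gives net 56, which does reach 54, so (g) meets the standard; on (h) the weight is 75 less the opposing 23 gives net 52, < 54, so (h) does not meet the standard.
  The lender does not carry Stage 4.
So the borrower prevails.

borrower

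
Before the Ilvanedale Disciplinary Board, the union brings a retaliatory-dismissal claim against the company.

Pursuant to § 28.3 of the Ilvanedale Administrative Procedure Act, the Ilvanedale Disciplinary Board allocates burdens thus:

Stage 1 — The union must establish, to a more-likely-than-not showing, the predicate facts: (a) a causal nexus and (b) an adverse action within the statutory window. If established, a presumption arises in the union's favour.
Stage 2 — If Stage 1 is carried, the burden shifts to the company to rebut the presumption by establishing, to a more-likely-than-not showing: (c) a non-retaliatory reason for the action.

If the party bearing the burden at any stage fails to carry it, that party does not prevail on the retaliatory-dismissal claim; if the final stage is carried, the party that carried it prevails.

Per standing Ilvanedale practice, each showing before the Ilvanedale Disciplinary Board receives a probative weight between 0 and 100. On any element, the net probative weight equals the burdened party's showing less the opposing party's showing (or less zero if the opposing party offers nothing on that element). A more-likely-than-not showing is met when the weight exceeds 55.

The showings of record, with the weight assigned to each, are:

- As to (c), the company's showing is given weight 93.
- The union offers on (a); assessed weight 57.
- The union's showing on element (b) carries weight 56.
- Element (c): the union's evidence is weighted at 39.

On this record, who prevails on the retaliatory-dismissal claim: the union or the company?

union

Stage 1 (union, a more-likely-than-not showing, weight exceeds 55): (a) 57 > 55 — meets; (b) 56 > 55 — meets.
  Stage 1 carried; the burden shifts to the company.
Stage 2 (company, a more-likely-than-not showing, weight exceeds 55): (c) net 93−39=54 ≤ 55 — fails.
  Not every element is met, so the company fails to carry Stage 2.
So the union prevails.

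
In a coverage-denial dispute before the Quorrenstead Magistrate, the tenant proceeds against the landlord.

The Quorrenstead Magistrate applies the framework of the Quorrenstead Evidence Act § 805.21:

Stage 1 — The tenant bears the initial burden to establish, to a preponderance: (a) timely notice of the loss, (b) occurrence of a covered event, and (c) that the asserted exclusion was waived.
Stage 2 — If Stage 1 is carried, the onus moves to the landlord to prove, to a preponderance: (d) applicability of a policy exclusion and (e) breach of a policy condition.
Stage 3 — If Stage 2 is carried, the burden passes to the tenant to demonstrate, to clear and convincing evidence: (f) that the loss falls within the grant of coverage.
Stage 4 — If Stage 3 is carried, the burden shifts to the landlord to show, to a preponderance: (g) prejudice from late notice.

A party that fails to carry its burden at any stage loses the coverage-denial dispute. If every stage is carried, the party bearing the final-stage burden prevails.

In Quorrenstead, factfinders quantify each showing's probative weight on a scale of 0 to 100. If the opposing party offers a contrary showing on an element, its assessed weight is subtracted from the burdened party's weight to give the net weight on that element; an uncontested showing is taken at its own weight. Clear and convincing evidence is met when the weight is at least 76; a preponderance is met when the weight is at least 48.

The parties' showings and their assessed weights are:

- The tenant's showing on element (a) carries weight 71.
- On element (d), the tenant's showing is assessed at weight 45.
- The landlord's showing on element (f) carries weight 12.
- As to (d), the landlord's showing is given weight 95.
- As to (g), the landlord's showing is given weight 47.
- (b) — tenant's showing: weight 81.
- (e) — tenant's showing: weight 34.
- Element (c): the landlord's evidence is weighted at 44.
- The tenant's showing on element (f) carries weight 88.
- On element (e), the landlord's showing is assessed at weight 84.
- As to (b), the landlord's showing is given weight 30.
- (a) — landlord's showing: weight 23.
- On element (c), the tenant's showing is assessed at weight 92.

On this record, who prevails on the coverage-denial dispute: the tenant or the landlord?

Stage 1 — burden on tenant; standard: a preponderance (weight is at least 48).
    (a): 71 − 23 = 48 ≥ 48 [met]
    (b): 81 − 30 = 51 ≥ 48 [met]
    (c): 92 − 44 = 48 ≥ 48 [met]
  All elements met. The burden passes to the landlord.
Stage 2 — burden on landlord; standard: a preponderance (weight is at least 48).
    (d): 95 − 45 = 50 ≥ 48 [met]
    (e): 84 − 34 = 50 ≥ 48 [met]
  The landlord carries Stage 2; the tenant now bears the burden.
Stage 3 — burden on tenant; standard: clear and convincing evidence (weight is at least 76).
    (f): 88 − 12 = 76 ≥ 76 [met]
  The tenant carries Stage 3; the landlord now bears the burden.
Stage 4 — burden on landlord; standard: a preponderance (weight is at least 48).
    (g): 47 < 48 [not met]
  The landlord does not carry Stage 4.
So the tenant prevails.

tenant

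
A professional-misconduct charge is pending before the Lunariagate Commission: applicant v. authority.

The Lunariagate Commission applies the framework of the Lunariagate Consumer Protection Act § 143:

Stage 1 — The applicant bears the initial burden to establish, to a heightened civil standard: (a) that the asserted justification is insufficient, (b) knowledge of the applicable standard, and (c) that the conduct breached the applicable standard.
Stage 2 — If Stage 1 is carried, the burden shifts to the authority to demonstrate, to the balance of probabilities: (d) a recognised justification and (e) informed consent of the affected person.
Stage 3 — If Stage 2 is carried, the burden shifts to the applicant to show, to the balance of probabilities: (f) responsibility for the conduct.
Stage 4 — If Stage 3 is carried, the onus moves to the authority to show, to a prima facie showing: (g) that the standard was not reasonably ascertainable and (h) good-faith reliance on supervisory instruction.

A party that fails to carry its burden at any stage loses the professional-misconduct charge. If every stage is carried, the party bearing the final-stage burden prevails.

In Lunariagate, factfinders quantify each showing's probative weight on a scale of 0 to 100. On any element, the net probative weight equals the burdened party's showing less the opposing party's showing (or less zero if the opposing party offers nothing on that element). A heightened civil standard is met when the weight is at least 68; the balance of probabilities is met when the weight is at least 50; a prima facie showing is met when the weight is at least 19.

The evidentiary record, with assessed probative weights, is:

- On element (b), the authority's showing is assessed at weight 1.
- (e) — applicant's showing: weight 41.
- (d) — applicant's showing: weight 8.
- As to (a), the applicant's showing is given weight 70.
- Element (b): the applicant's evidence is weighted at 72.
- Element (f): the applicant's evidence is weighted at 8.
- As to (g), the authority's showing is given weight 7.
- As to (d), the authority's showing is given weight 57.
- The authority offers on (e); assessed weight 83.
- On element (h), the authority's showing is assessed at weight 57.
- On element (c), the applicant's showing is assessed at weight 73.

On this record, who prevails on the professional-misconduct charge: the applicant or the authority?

applicant

Stage 1 — burden on applicant; standard: a heightened civil standard (weight is at least 68).
    (a): 70 ≥ 68 [met]
    (b): 72 − 1 = 71 ≥ 68 [met]
    (c): 73 ≥ 68 [met]
  Stage 1 carried; the burden shifts to the authority.
Stage 2 — burden on authority; standard: the balance of probabilities (weight is at least 50).
    (d): 57 − 8 = 49 < 50 [not met]
    (e): 83 − 41 = 42 < 50 [not met]
  Stage 2 not carried; the authority fails its burden.
The analysis ends at Stage 2; the applicant prevails.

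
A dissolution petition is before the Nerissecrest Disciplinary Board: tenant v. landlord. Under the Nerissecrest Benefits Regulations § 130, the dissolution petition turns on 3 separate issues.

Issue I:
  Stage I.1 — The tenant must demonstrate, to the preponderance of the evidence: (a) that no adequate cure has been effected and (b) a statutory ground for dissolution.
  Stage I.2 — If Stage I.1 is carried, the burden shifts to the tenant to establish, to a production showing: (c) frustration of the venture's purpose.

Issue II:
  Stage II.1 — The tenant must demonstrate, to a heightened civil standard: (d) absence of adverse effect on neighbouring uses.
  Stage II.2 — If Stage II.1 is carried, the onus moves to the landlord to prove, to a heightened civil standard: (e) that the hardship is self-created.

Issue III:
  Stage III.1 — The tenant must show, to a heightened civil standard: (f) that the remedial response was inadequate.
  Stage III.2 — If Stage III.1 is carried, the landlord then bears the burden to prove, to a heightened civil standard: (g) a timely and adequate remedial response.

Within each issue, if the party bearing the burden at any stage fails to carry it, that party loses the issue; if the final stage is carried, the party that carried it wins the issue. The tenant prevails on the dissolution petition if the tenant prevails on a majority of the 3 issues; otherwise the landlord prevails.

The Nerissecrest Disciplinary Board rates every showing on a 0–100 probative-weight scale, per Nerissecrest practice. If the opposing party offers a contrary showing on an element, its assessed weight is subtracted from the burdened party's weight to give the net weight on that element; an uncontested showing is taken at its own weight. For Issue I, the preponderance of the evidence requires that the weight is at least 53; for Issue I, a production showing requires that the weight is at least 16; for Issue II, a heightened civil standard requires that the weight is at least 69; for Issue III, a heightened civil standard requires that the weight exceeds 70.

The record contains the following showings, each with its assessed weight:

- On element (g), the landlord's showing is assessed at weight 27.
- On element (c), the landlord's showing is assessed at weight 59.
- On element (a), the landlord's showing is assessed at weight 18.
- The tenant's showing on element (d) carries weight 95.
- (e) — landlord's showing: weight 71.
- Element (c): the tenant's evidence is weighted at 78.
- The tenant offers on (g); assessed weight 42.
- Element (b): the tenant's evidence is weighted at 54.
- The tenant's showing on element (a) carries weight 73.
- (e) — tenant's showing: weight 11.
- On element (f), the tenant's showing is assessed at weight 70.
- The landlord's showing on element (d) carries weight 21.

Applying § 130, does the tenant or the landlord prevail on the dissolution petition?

— Issue I —
At Stage I.1 the tenant must meet the preponderance of the evidence (weight is at least 53): on (a) the weight is 73 less the opposing 18 gives net 55, which does reach 53, so (a) meets the standard; on (b) the weight is 54, ≥ 53, so (b) meets the standard.
  Stage I.1 carried; the burden remains with the tenant.
At Stage I.2 the tenant must meet a production showing (weight is at least 16): on (c) the weight is 78 less the opposing 59 gives net 19, ≥ 16, so (c) meets the standard.
  All elements met at the final stage.
Every stage carried; the tenant prevails on this issue.
— Issue II —
Stage II.1 — burden on tenant; standard: a heightened civil standard (weight is at least 69).
    (d): 95 − 21 = 74 ≥ 69 [met]
  All elements met. The burden passes to the landlord.
Stage II.2 — burden on landlord; standard: a heightened civil standard (weight is at least 69).
    (e): 71 − 11 = 60 < 69 [not met]
  The landlord does not carry Stage II.2.
The tenant prevails on this issue.
— Issue III —
Stage III.1 (tenant, a heightened civil standard, weight exceeds 70): (f) 70 ≤ 70 — fails.
  Stage III.1 not carried; the tenant fails its burden.
The landlord prevails on this issue.
Per-issue: Issue I → tenant; Issue II → tenant; Issue III → landlord. The tenant must prevail on a majority of issues; overall, the tenant prevails.

tenant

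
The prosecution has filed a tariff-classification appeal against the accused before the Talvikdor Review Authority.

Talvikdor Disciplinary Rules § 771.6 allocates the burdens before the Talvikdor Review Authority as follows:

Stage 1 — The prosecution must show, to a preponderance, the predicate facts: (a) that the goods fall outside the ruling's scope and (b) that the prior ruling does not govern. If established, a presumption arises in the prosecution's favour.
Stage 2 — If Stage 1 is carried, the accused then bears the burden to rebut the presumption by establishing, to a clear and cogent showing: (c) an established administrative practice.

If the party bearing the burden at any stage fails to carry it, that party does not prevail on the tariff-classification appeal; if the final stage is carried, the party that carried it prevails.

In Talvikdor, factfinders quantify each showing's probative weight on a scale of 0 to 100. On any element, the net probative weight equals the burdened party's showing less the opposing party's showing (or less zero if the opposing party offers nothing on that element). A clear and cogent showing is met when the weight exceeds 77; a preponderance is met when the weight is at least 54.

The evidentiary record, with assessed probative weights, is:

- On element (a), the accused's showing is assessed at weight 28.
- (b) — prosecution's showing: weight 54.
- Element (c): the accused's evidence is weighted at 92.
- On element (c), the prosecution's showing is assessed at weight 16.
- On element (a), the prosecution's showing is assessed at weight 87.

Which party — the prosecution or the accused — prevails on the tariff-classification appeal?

prosecution

At Stage 1 the prosecution must meet a preponderance (weight is at least 54): on (a) the weight is 87 less the opposing 28 gives net 59, ≥ 54, so (a) meets the standard; on (b) the weight is 54, ≥ 54, so (b) meets the standard.
  All elements met. The burden passes to the accused.
At Stage 2 the accused must meet a clear and cogent showing (weight exceeds 77): on (c) the weight is 92 less the opposing 16 gives net 76, which does not exceed 77, so (c) does not meet the standard.
  Stage 2 not carried; the accused fails its burden.
The prosecution prevails.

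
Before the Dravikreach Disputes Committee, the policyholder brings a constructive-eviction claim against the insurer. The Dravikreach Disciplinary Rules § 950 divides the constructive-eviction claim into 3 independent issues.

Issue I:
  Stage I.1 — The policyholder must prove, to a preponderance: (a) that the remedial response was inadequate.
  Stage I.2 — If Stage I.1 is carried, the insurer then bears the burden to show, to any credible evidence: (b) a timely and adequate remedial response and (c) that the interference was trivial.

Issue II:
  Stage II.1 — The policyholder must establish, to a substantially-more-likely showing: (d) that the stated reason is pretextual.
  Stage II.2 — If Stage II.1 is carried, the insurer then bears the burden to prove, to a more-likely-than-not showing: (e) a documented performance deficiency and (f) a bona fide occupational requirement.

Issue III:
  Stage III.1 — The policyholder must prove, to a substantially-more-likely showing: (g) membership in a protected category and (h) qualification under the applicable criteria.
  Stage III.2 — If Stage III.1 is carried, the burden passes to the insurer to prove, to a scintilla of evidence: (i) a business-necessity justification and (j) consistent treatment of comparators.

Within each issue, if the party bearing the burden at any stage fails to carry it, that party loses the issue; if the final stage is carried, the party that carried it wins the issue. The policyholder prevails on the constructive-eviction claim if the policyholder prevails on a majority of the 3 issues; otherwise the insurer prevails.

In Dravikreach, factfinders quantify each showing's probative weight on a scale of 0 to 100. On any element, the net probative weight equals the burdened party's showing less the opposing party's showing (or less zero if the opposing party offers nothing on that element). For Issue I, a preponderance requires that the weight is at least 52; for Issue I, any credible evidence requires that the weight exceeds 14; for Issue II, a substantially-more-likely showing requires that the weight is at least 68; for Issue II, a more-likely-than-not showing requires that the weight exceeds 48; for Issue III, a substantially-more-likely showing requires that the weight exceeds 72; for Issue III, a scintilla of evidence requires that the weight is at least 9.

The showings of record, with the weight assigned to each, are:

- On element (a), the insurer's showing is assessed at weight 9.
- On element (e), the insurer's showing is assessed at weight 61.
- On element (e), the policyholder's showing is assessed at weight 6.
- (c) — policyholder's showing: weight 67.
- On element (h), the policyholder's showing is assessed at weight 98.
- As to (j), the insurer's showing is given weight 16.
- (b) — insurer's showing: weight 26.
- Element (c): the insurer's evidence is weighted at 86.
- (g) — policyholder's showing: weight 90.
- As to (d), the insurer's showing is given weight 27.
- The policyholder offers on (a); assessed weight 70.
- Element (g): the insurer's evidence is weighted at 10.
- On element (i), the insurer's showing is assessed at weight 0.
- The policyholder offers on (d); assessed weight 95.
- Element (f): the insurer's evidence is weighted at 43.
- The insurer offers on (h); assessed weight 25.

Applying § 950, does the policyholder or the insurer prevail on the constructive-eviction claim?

— Issue I —
At Stage I.1 the policyholder must meet a preponderance (weight is at least 52): on (a) the weight is 70 less the opposing 9 gives net 61, which does reach 52, so (a) meets the standard.
  Stage I.1 carried; the burden shifts to the insurer.
At Stage I.2 the insurer must meet any credible evidence (weight exceeds 14): on (b) the weight is 26, > 14, so (b) meets the standard; on (c) the weight is 86 less the opposing 67 gives net 19, which does exceed 14, so (c) meets the standard.
  The insurer carries the last stage.
With every stage satisfied, the insurer prevails on this issue.
— Issue II —
At Stage II.1 the policyholder must meet a substantially-more-likely showing (weight is at least 68): on (d) the weight is 95 less the opposing 27 gives net 68, ≥ 68, so (d) meets the standard.
  Stage II.1 is satisfied; the onus moves to the insurer.
At Stage II.2 the insurer must meet a more-likely-than-not showing (weight exceeds 48): on (e) the weight is 61 less the opposing 6 gives net 55, which does exceed 48, so (e) meets the standard; on (f) the weight is 43, which does not exceed 48, so (f) does not meet the standard.
  The insurer does not carry Stage II.2.
So the policyholder prevails on this issue.
— Issue III —
Stage III.1 — burden on policyholder; standard: a substantially-more-likely showing (weight exceeds 72).
    (g): 90 − 10 = 80 > 72 [met]
    (h): 98 − 25 = 73 > 72 [met]
  Stage III.1 carried; the burden shifts to the insurer.
Stage III.2 — burden on insurer; standard: a scintilla of evidence (weight is at least 9).
    (i): 0 < 9 [not met]
    (j): 16 ≥ 9 [met]
  The insurer does not carry Stage III.2.
The policyholder prevails on this issue.
Per-issue: Issue I → insurer; Issue II → policyholder; Issue III → policyholder. The policyholder must prevail on a majority of issues; overall, the policyholder prevails.

policyholder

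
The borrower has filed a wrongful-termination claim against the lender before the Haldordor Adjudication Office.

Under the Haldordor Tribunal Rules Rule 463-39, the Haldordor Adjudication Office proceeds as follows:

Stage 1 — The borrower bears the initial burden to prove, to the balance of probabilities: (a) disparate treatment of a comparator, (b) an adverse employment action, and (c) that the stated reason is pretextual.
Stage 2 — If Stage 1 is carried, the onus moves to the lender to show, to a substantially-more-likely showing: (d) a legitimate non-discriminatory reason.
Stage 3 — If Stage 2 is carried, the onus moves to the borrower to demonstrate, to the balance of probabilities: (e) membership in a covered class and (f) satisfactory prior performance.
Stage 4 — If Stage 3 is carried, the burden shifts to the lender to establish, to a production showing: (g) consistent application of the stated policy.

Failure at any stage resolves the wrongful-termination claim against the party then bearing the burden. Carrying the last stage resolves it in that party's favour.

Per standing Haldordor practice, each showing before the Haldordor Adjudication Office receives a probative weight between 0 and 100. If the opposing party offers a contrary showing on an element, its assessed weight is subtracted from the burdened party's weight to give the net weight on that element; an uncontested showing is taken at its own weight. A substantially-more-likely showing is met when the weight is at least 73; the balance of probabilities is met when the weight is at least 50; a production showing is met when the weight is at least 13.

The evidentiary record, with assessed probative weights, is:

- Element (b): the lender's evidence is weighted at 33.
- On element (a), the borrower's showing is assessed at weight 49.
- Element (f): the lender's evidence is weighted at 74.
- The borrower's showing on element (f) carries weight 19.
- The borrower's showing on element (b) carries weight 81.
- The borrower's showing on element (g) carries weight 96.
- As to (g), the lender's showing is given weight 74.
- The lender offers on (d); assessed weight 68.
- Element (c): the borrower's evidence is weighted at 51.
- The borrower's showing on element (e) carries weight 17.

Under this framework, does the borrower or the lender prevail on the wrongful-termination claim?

lender

At Stage 1 the borrower must meet the balance of probabilities (weight is at least 50): on (a) the weight is 49, < 50, so (a) does not meet the standard; on (b) the weight is 81 less the opposing 33 gives net 48, < 50, so (b) does not meet the standard; on (c) the weight is 51, which does reach 50, so (c) meets the standard.
  Stage 1 not carried; the borrower fails its burden.
The analysis ends at Stage 1; the lender prevails.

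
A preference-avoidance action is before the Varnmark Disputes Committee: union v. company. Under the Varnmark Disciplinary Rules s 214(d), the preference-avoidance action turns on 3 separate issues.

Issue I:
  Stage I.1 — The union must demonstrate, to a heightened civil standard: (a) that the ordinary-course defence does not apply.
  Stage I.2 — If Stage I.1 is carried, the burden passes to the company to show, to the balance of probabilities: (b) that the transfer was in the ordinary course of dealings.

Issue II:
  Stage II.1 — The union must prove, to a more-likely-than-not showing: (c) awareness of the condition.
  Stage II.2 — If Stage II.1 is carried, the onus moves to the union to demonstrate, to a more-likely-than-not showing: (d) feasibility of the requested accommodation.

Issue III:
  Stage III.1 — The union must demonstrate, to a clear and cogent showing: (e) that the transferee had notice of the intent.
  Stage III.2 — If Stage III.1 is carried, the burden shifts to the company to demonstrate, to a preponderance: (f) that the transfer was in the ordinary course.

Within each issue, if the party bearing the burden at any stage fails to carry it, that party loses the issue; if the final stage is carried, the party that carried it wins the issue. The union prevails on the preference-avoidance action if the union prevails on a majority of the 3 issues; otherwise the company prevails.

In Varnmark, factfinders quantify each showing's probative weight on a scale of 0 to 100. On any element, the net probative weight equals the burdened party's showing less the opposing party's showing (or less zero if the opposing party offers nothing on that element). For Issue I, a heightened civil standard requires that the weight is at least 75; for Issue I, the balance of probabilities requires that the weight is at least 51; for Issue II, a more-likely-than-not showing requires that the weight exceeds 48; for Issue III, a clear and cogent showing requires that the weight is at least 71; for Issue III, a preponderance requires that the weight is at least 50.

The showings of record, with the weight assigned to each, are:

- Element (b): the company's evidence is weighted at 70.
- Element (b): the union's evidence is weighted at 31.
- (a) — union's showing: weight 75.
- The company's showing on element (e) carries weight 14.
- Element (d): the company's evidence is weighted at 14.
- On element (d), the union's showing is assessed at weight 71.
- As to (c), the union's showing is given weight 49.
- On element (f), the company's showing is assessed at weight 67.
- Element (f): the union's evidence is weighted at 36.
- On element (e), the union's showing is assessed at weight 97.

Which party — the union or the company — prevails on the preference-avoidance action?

— Issue I —
Stage I.1 — burden on union; standard: a heightened civil standard (weight is at least 75).
    (a): 75 ≥ 75 [met]
  Stage I.1 is satisfied; the onus moves to the company.
Stage I.2 — burden on company; standard: the balance of probabilities (weight is at least 51).
    (b): 70 − 31 = 39 < 51 [not met]
  The company does not carry Stage I.2.
The union prevails on this issue.
— Issue II —
Stage II.1 — burden on union; standard: a more-likely-than-not showing (weight exceeds 48).
    (c): 49 > 48 [met]
  Stage II.1 is satisfied; the union continues to bear the burden.
Stage II.2 — burden on union; standard: a more-likely-than-not showing (weight exceeds 48).
    (d): 71 − 14 = 57 > 48 [met]
  The union carries the last stage.
All stages carried — the union prevails on this issue.
— Issue III —
Stage III.1 (union, a clear and cogent showing, weight is at least 71): (e) net 97−14=83 ≥ 71 — meets.
  Stage III.1 is satisfied; the onus moves to the company.
Stage III.2 (company, a preponderance, weight is at least 50): (f) net 67−36=31 < 50 — fails.
  Stage III.2 not carried; the company fails its burden.
The analysis ends at Stage III.2; the union prevails on this issue.
Per-issue: Issue I → union; Issue II → union; Issue III → union. The union must prevail on a majority of issues; overall, the union prevails.

union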